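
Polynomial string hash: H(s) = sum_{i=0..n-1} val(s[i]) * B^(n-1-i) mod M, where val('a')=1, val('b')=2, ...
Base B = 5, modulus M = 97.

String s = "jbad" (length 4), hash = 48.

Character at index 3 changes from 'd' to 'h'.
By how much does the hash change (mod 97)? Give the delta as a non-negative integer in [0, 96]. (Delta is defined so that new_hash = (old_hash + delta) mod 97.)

Answer: 4

Derivation:
Delta formula: (val(new) - val(old)) * B^(n-1-k) mod M
  val('h') - val('d') = 8 - 4 = 4
  B^(n-1-k) = 5^0 mod 97 = 1
  Delta = 4 * 1 mod 97 = 4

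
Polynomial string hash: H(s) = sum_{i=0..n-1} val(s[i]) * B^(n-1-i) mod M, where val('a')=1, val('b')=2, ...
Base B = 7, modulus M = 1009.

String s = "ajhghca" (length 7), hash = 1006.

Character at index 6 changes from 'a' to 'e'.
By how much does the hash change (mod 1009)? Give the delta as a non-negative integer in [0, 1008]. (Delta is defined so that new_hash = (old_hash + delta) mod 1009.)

Answer: 4

Derivation:
Delta formula: (val(new) - val(old)) * B^(n-1-k) mod M
  val('e') - val('a') = 5 - 1 = 4
  B^(n-1-k) = 7^0 mod 1009 = 1
  Delta = 4 * 1 mod 1009 = 4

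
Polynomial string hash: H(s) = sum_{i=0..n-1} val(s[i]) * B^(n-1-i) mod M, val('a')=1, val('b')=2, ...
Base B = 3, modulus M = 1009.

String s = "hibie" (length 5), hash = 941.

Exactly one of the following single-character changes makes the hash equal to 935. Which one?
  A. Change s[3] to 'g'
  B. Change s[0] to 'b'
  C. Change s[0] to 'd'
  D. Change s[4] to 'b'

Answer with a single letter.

Answer: A

Derivation:
Option A: s[3]='i'->'g', delta=(7-9)*3^1 mod 1009 = 1003, hash=941+1003 mod 1009 = 935 <-- target
Option B: s[0]='h'->'b', delta=(2-8)*3^4 mod 1009 = 523, hash=941+523 mod 1009 = 455
Option C: s[0]='h'->'d', delta=(4-8)*3^4 mod 1009 = 685, hash=941+685 mod 1009 = 617
Option D: s[4]='e'->'b', delta=(2-5)*3^0 mod 1009 = 1006, hash=941+1006 mod 1009 = 938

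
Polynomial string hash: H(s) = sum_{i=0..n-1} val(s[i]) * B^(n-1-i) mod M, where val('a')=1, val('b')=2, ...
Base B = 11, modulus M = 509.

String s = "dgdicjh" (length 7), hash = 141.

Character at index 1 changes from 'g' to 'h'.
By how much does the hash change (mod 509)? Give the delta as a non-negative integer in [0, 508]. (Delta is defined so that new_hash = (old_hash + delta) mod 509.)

Answer: 207

Derivation:
Delta formula: (val(new) - val(old)) * B^(n-1-k) mod M
  val('h') - val('g') = 8 - 7 = 1
  B^(n-1-k) = 11^5 mod 509 = 207
  Delta = 1 * 207 mod 509 = 207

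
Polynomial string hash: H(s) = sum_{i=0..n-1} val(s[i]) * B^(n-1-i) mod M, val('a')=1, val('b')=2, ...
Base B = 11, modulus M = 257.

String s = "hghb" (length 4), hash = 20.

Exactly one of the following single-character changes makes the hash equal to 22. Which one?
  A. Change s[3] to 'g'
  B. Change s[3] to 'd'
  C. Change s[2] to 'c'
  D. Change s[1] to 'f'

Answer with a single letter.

Option A: s[3]='b'->'g', delta=(7-2)*11^0 mod 257 = 5, hash=20+5 mod 257 = 25
Option B: s[3]='b'->'d', delta=(4-2)*11^0 mod 257 = 2, hash=20+2 mod 257 = 22 <-- target
Option C: s[2]='h'->'c', delta=(3-8)*11^1 mod 257 = 202, hash=20+202 mod 257 = 222
Option D: s[1]='g'->'f', delta=(6-7)*11^2 mod 257 = 136, hash=20+136 mod 257 = 156

Answer: B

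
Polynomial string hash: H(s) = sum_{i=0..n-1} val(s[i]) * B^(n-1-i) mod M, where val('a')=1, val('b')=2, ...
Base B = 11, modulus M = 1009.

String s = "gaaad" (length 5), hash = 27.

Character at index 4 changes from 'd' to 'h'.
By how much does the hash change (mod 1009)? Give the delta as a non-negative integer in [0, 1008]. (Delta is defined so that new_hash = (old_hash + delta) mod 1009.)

Answer: 4

Derivation:
Delta formula: (val(new) - val(old)) * B^(n-1-k) mod M
  val('h') - val('d') = 8 - 4 = 4
  B^(n-1-k) = 11^0 mod 1009 = 1
  Delta = 4 * 1 mod 1009 = 4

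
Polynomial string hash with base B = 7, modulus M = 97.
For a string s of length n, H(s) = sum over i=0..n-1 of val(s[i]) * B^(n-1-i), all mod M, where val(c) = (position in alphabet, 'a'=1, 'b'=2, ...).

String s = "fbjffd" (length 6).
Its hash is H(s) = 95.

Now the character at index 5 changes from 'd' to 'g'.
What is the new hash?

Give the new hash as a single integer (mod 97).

Answer: 1

Derivation:
val('d') = 4, val('g') = 7
Position k = 5, exponent = n-1-k = 0
B^0 mod M = 7^0 mod 97 = 1
Delta = (7 - 4) * 1 mod 97 = 3
New hash = (95 + 3) mod 97 = 1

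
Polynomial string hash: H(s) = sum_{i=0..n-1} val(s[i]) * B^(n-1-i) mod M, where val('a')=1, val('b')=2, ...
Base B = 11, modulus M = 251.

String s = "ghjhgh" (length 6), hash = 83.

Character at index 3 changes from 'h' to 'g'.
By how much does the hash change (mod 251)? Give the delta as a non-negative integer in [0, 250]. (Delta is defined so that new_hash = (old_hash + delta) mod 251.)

Delta formula: (val(new) - val(old)) * B^(n-1-k) mod M
  val('g') - val('h') = 7 - 8 = -1
  B^(n-1-k) = 11^2 mod 251 = 121
  Delta = -1 * 121 mod 251 = 130

Answer: 130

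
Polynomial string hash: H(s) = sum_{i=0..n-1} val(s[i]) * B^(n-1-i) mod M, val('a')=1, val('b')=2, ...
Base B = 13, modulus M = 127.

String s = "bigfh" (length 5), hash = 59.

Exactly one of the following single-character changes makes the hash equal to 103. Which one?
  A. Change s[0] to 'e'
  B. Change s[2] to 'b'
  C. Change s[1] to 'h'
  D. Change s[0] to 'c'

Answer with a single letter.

Option A: s[0]='b'->'e', delta=(5-2)*13^4 mod 127 = 85, hash=59+85 mod 127 = 17
Option B: s[2]='g'->'b', delta=(2-7)*13^2 mod 127 = 44, hash=59+44 mod 127 = 103 <-- target
Option C: s[1]='i'->'h', delta=(8-9)*13^3 mod 127 = 89, hash=59+89 mod 127 = 21
Option D: s[0]='b'->'c', delta=(3-2)*13^4 mod 127 = 113, hash=59+113 mod 127 = 45

Answer: B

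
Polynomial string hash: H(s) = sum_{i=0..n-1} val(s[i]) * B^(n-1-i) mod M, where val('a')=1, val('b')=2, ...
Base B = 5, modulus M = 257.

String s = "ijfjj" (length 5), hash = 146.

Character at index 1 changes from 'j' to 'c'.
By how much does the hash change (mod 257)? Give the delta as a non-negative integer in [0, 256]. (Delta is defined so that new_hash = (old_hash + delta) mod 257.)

Answer: 153

Derivation:
Delta formula: (val(new) - val(old)) * B^(n-1-k) mod M
  val('c') - val('j') = 3 - 10 = -7
  B^(n-1-k) = 5^3 mod 257 = 125
  Delta = -7 * 125 mod 257 = 153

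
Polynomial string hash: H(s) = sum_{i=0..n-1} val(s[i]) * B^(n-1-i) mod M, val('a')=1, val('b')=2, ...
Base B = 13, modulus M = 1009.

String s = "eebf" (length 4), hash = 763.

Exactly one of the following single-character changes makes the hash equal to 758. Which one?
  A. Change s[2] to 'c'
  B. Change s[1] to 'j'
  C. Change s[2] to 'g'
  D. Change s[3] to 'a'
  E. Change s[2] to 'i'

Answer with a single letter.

Option A: s[2]='b'->'c', delta=(3-2)*13^1 mod 1009 = 13, hash=763+13 mod 1009 = 776
Option B: s[1]='e'->'j', delta=(10-5)*13^2 mod 1009 = 845, hash=763+845 mod 1009 = 599
Option C: s[2]='b'->'g', delta=(7-2)*13^1 mod 1009 = 65, hash=763+65 mod 1009 = 828
Option D: s[3]='f'->'a', delta=(1-6)*13^0 mod 1009 = 1004, hash=763+1004 mod 1009 = 758 <-- target
Option E: s[2]='b'->'i', delta=(9-2)*13^1 mod 1009 = 91, hash=763+91 mod 1009 = 854

Answer: D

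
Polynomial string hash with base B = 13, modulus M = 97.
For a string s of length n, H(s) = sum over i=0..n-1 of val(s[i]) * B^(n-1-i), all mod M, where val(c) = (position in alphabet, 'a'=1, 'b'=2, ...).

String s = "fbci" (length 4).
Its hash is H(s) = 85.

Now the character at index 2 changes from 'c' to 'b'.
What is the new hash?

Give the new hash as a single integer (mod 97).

Answer: 72

Derivation:
val('c') = 3, val('b') = 2
Position k = 2, exponent = n-1-k = 1
B^1 mod M = 13^1 mod 97 = 13
Delta = (2 - 3) * 13 mod 97 = 84
New hash = (85 + 84) mod 97 = 72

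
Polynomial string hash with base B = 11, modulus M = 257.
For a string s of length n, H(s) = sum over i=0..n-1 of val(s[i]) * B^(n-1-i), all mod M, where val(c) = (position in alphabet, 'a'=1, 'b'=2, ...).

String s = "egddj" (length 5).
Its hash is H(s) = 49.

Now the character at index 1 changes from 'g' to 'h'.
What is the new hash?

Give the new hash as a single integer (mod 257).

Answer: 95

Derivation:
val('g') = 7, val('h') = 8
Position k = 1, exponent = n-1-k = 3
B^3 mod M = 11^3 mod 257 = 46
Delta = (8 - 7) * 46 mod 257 = 46
New hash = (49 + 46) mod 257 = 95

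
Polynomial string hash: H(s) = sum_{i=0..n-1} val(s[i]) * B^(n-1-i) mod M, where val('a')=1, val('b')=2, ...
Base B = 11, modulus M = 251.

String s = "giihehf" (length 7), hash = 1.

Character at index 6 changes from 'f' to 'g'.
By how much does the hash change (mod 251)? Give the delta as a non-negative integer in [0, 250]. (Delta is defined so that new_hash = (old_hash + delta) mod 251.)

Delta formula: (val(new) - val(old)) * B^(n-1-k) mod M
  val('g') - val('f') = 7 - 6 = 1
  B^(n-1-k) = 11^0 mod 251 = 1
  Delta = 1 * 1 mod 251 = 1

Answer: 1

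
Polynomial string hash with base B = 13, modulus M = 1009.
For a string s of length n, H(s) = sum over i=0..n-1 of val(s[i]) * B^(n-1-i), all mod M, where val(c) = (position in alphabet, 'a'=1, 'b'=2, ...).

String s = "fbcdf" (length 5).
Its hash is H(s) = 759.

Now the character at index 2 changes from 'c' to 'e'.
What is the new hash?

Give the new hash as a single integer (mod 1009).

val('c') = 3, val('e') = 5
Position k = 2, exponent = n-1-k = 2
B^2 mod M = 13^2 mod 1009 = 169
Delta = (5 - 3) * 169 mod 1009 = 338
New hash = (759 + 338) mod 1009 = 88

Answer: 88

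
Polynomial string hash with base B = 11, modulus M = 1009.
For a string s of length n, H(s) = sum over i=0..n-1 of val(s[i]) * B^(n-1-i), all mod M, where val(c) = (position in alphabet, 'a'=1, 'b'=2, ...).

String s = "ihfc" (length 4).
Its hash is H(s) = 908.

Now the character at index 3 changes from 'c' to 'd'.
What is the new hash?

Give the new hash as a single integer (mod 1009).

Answer: 909

Derivation:
val('c') = 3, val('d') = 4
Position k = 3, exponent = n-1-k = 0
B^0 mod M = 11^0 mod 1009 = 1
Delta = (4 - 3) * 1 mod 1009 = 1
New hash = (908 + 1) mod 1009 = 909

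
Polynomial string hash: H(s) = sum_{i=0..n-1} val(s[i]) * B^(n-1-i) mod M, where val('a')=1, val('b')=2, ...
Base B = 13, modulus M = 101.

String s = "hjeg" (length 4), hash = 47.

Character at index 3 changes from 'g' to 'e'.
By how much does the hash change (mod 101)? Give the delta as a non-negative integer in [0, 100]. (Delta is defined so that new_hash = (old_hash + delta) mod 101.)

Delta formula: (val(new) - val(old)) * B^(n-1-k) mod M
  val('e') - val('g') = 5 - 7 = -2
  B^(n-1-k) = 13^0 mod 101 = 1
  Delta = -2 * 1 mod 101 = 99

Answer: 99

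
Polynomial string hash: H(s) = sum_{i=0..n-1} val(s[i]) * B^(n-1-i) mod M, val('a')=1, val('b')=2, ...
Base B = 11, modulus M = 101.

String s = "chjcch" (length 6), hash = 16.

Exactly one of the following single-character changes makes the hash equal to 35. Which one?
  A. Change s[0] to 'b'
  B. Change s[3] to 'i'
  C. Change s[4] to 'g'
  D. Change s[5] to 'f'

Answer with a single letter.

Answer: B

Derivation:
Option A: s[0]='c'->'b', delta=(2-3)*11^5 mod 101 = 44, hash=16+44 mod 101 = 60
Option B: s[3]='c'->'i', delta=(9-3)*11^2 mod 101 = 19, hash=16+19 mod 101 = 35 <-- target
Option C: s[4]='c'->'g', delta=(7-3)*11^1 mod 101 = 44, hash=16+44 mod 101 = 60
Option D: s[5]='h'->'f', delta=(6-8)*11^0 mod 101 = 99, hash=16+99 mod 101 = 14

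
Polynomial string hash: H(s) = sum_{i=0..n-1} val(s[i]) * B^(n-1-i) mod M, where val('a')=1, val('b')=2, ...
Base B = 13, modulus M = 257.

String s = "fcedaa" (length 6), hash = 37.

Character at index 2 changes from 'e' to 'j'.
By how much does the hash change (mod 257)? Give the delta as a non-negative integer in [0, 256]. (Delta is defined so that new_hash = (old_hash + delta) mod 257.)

Delta formula: (val(new) - val(old)) * B^(n-1-k) mod M
  val('j') - val('e') = 10 - 5 = 5
  B^(n-1-k) = 13^3 mod 257 = 141
  Delta = 5 * 141 mod 257 = 191

Answer: 191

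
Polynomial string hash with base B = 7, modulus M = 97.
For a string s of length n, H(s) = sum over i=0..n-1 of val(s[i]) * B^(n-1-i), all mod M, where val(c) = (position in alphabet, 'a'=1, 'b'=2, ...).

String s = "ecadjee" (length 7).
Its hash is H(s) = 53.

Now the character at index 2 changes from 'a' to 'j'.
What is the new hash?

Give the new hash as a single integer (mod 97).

Answer: 31

Derivation:
val('a') = 1, val('j') = 10
Position k = 2, exponent = n-1-k = 4
B^4 mod M = 7^4 mod 97 = 73
Delta = (10 - 1) * 73 mod 97 = 75
New hash = (53 + 75) mod 97 = 31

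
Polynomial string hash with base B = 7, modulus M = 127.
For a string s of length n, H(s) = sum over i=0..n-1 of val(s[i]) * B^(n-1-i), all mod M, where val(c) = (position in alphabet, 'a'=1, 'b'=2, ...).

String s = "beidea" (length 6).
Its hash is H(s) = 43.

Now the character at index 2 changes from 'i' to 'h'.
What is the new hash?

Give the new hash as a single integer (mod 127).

val('i') = 9, val('h') = 8
Position k = 2, exponent = n-1-k = 3
B^3 mod M = 7^3 mod 127 = 89
Delta = (8 - 9) * 89 mod 127 = 38
New hash = (43 + 38) mod 127 = 81

Answer: 81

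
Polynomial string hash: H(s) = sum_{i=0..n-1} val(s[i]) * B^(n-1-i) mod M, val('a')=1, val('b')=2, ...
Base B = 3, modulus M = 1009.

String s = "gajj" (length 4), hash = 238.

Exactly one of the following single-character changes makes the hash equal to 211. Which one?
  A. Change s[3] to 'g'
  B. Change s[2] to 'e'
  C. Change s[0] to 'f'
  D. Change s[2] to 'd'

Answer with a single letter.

Answer: C

Derivation:
Option A: s[3]='j'->'g', delta=(7-10)*3^0 mod 1009 = 1006, hash=238+1006 mod 1009 = 235
Option B: s[2]='j'->'e', delta=(5-10)*3^1 mod 1009 = 994, hash=238+994 mod 1009 = 223
Option C: s[0]='g'->'f', delta=(6-7)*3^3 mod 1009 = 982, hash=238+982 mod 1009 = 211 <-- target
Option D: s[2]='j'->'d', delta=(4-10)*3^1 mod 1009 = 991, hash=238+991 mod 1009 = 220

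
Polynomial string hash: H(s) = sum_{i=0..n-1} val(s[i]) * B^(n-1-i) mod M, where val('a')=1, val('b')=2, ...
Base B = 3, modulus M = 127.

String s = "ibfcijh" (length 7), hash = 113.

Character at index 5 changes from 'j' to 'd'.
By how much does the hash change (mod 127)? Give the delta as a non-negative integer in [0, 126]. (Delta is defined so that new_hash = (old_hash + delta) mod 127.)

Answer: 109

Derivation:
Delta formula: (val(new) - val(old)) * B^(n-1-k) mod M
  val('d') - val('j') = 4 - 10 = -6
  B^(n-1-k) = 3^1 mod 127 = 3
  Delta = -6 * 3 mod 127 = 109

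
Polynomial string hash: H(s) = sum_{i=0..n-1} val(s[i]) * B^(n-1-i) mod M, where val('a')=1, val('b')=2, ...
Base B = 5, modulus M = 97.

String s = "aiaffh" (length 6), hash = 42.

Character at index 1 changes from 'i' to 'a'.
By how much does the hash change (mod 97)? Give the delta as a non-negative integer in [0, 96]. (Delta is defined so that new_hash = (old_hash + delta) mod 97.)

Answer: 44

Derivation:
Delta formula: (val(new) - val(old)) * B^(n-1-k) mod M
  val('a') - val('i') = 1 - 9 = -8
  B^(n-1-k) = 5^4 mod 97 = 43
  Delta = -8 * 43 mod 97 = 44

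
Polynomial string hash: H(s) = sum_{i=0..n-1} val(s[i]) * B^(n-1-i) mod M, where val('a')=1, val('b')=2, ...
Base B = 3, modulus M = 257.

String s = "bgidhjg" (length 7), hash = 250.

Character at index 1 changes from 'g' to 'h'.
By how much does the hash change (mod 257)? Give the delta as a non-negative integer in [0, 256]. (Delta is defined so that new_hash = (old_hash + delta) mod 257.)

Answer: 243

Derivation:
Delta formula: (val(new) - val(old)) * B^(n-1-k) mod M
  val('h') - val('g') = 8 - 7 = 1
  B^(n-1-k) = 3^5 mod 257 = 243
  Delta = 1 * 243 mod 257 = 243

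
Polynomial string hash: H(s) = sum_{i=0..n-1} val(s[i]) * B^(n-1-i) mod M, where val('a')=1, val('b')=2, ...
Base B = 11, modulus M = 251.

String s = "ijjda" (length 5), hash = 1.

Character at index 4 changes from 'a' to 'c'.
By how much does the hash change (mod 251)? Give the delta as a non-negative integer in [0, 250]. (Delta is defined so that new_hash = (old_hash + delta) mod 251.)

Delta formula: (val(new) - val(old)) * B^(n-1-k) mod M
  val('c') - val('a') = 3 - 1 = 2
  B^(n-1-k) = 11^0 mod 251 = 1
  Delta = 2 * 1 mod 251 = 2

Answer: 2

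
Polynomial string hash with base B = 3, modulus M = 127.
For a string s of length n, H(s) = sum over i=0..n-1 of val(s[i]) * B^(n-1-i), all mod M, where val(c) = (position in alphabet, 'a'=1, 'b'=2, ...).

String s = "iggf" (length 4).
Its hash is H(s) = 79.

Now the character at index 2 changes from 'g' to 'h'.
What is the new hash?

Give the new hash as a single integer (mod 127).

val('g') = 7, val('h') = 8
Position k = 2, exponent = n-1-k = 1
B^1 mod M = 3^1 mod 127 = 3
Delta = (8 - 7) * 3 mod 127 = 3
New hash = (79 + 3) mod 127 = 82

Answer: 82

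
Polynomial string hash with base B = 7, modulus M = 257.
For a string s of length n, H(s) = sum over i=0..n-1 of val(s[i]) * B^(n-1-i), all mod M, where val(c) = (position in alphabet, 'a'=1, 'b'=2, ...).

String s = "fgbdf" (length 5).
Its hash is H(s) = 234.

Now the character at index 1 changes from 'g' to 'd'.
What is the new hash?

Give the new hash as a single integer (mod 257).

Answer: 233

Derivation:
val('g') = 7, val('d') = 4
Position k = 1, exponent = n-1-k = 3
B^3 mod M = 7^3 mod 257 = 86
Delta = (4 - 7) * 86 mod 257 = 256
New hash = (234 + 256) mod 257 = 233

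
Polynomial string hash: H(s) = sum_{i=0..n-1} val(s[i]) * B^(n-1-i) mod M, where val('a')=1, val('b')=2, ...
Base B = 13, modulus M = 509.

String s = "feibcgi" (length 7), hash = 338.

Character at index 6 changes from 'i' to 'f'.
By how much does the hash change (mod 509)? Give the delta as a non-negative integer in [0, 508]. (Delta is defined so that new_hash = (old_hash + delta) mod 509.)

Delta formula: (val(new) - val(old)) * B^(n-1-k) mod M
  val('f') - val('i') = 6 - 9 = -3
  B^(n-1-k) = 13^0 mod 509 = 1
  Delta = -3 * 1 mod 509 = 506

Answer: 506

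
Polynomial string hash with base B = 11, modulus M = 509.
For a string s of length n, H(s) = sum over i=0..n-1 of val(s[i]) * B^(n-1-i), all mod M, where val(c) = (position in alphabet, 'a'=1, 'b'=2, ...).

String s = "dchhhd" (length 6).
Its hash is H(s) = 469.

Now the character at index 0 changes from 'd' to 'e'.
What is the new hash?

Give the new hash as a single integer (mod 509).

val('d') = 4, val('e') = 5
Position k = 0, exponent = n-1-k = 5
B^5 mod M = 11^5 mod 509 = 207
Delta = (5 - 4) * 207 mod 509 = 207
New hash = (469 + 207) mod 509 = 167

Answer: 167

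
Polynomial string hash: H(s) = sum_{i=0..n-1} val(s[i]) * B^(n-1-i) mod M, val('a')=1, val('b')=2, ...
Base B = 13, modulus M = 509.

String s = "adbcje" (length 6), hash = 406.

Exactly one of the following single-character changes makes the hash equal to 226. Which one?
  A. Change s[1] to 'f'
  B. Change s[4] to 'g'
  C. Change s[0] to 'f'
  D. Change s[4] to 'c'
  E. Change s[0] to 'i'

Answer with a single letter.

Answer: E

Derivation:
Option A: s[1]='d'->'f', delta=(6-4)*13^4 mod 509 = 114, hash=406+114 mod 509 = 11
Option B: s[4]='j'->'g', delta=(7-10)*13^1 mod 509 = 470, hash=406+470 mod 509 = 367
Option C: s[0]='a'->'f', delta=(6-1)*13^5 mod 509 = 142, hash=406+142 mod 509 = 39
Option D: s[4]='j'->'c', delta=(3-10)*13^1 mod 509 = 418, hash=406+418 mod 509 = 315
Option E: s[0]='a'->'i', delta=(9-1)*13^5 mod 509 = 329, hash=406+329 mod 509 = 226 <-- target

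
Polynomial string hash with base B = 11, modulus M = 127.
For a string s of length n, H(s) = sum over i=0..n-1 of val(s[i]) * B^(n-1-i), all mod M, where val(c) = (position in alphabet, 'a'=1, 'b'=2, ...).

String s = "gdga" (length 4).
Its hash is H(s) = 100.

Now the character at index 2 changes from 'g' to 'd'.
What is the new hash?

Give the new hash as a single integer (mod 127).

val('g') = 7, val('d') = 4
Position k = 2, exponent = n-1-k = 1
B^1 mod M = 11^1 mod 127 = 11
Delta = (4 - 7) * 11 mod 127 = 94
New hash = (100 + 94) mod 127 = 67

Answer: 67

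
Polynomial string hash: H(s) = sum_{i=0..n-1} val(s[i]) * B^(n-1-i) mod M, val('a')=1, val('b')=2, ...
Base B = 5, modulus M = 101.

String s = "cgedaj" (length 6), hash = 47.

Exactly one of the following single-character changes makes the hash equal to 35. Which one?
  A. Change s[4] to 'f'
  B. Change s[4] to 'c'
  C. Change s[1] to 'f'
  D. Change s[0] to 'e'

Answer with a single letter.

Option A: s[4]='a'->'f', delta=(6-1)*5^1 mod 101 = 25, hash=47+25 mod 101 = 72
Option B: s[4]='a'->'c', delta=(3-1)*5^1 mod 101 = 10, hash=47+10 mod 101 = 57
Option C: s[1]='g'->'f', delta=(6-7)*5^4 mod 101 = 82, hash=47+82 mod 101 = 28
Option D: s[0]='c'->'e', delta=(5-3)*5^5 mod 101 = 89, hash=47+89 mod 101 = 35 <-- target

Answer: D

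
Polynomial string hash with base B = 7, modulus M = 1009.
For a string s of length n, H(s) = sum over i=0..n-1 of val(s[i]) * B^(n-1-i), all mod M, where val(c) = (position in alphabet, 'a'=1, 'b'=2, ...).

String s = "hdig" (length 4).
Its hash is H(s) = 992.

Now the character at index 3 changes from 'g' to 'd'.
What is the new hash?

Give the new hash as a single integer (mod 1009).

Answer: 989

Derivation:
val('g') = 7, val('d') = 4
Position k = 3, exponent = n-1-k = 0
B^0 mod M = 7^0 mod 1009 = 1
Delta = (4 - 7) * 1 mod 1009 = 1006
New hash = (992 + 1006) mod 1009 = 989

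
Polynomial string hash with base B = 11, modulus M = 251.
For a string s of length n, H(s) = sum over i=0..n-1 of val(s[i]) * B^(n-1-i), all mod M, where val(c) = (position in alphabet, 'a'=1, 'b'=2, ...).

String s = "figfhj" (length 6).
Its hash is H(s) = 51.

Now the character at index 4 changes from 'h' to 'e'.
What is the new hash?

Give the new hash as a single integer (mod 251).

Answer: 18

Derivation:
val('h') = 8, val('e') = 5
Position k = 4, exponent = n-1-k = 1
B^1 mod M = 11^1 mod 251 = 11
Delta = (5 - 8) * 11 mod 251 = 218
New hash = (51 + 218) mod 251 = 18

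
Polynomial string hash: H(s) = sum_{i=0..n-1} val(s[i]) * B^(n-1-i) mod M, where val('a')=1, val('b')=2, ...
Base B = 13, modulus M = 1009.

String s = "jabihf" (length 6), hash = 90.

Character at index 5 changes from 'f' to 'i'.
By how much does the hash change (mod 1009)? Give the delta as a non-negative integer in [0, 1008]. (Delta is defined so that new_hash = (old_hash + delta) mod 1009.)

Answer: 3

Derivation:
Delta formula: (val(new) - val(old)) * B^(n-1-k) mod M
  val('i') - val('f') = 9 - 6 = 3
  B^(n-1-k) = 13^0 mod 1009 = 1
  Delta = 3 * 1 mod 1009 = 3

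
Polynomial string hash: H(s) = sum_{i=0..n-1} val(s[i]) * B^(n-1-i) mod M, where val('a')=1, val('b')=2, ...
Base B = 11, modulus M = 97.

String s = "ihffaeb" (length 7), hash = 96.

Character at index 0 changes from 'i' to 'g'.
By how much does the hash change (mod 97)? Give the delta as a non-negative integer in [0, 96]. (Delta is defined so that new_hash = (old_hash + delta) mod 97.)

Delta formula: (val(new) - val(old)) * B^(n-1-k) mod M
  val('g') - val('i') = 7 - 9 = -2
  B^(n-1-k) = 11^6 mod 97 = 50
  Delta = -2 * 50 mod 97 = 94

Answer: 94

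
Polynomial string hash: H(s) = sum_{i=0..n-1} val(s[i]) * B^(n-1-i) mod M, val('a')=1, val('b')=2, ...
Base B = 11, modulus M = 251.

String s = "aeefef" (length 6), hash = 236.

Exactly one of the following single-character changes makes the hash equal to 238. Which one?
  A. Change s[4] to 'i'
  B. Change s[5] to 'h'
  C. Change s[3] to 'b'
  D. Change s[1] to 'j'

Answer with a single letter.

Option A: s[4]='e'->'i', delta=(9-5)*11^1 mod 251 = 44, hash=236+44 mod 251 = 29
Option B: s[5]='f'->'h', delta=(8-6)*11^0 mod 251 = 2, hash=236+2 mod 251 = 238 <-- target
Option C: s[3]='f'->'b', delta=(2-6)*11^2 mod 251 = 18, hash=236+18 mod 251 = 3
Option D: s[1]='e'->'j', delta=(10-5)*11^4 mod 251 = 164, hash=236+164 mod 251 = 149

Answer: B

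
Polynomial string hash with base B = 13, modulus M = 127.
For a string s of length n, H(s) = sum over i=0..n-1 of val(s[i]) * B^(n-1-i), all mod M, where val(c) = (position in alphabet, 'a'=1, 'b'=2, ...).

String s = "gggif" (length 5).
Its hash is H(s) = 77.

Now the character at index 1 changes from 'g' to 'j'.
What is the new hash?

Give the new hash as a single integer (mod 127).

Answer: 64

Derivation:
val('g') = 7, val('j') = 10
Position k = 1, exponent = n-1-k = 3
B^3 mod M = 13^3 mod 127 = 38
Delta = (10 - 7) * 38 mod 127 = 114
New hash = (77 + 114) mod 127 = 64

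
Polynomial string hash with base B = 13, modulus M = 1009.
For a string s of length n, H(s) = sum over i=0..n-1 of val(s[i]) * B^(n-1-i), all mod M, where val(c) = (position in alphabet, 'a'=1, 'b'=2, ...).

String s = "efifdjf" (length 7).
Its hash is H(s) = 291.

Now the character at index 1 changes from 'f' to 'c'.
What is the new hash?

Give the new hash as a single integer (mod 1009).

Answer: 348

Derivation:
val('f') = 6, val('c') = 3
Position k = 1, exponent = n-1-k = 5
B^5 mod M = 13^5 mod 1009 = 990
Delta = (3 - 6) * 990 mod 1009 = 57
New hash = (291 + 57) mod 1009 = 348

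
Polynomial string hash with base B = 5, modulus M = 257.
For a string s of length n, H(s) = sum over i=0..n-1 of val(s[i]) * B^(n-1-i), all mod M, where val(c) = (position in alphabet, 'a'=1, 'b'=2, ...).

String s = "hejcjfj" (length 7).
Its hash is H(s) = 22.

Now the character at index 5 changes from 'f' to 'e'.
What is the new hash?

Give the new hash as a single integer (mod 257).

val('f') = 6, val('e') = 5
Position k = 5, exponent = n-1-k = 1
B^1 mod M = 5^1 mod 257 = 5
Delta = (5 - 6) * 5 mod 257 = 252
New hash = (22 + 252) mod 257 = 17

Answer: 17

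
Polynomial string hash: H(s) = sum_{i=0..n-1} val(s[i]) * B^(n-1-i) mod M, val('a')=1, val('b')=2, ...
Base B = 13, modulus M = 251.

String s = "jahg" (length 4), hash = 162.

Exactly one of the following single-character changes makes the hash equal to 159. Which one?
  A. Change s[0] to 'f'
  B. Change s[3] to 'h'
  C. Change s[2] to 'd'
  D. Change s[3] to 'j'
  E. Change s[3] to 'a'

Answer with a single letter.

Answer: A

Derivation:
Option A: s[0]='j'->'f', delta=(6-10)*13^3 mod 251 = 248, hash=162+248 mod 251 = 159 <-- target
Option B: s[3]='g'->'h', delta=(8-7)*13^0 mod 251 = 1, hash=162+1 mod 251 = 163
Option C: s[2]='h'->'d', delta=(4-8)*13^1 mod 251 = 199, hash=162+199 mod 251 = 110
Option D: s[3]='g'->'j', delta=(10-7)*13^0 mod 251 = 3, hash=162+3 mod 251 = 165
Option E: s[3]='g'->'a', delta=(1-7)*13^0 mod 251 = 245, hash=162+245 mod 251 = 156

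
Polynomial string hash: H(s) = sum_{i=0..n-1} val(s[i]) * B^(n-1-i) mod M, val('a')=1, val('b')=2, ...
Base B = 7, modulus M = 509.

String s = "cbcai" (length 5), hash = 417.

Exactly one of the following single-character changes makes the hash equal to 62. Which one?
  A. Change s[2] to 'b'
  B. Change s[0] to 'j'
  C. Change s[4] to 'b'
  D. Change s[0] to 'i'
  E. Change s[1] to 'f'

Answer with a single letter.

Option A: s[2]='c'->'b', delta=(2-3)*7^2 mod 509 = 460, hash=417+460 mod 509 = 368
Option B: s[0]='c'->'j', delta=(10-3)*7^4 mod 509 = 10, hash=417+10 mod 509 = 427
Option C: s[4]='i'->'b', delta=(2-9)*7^0 mod 509 = 502, hash=417+502 mod 509 = 410
Option D: s[0]='c'->'i', delta=(9-3)*7^4 mod 509 = 154, hash=417+154 mod 509 = 62 <-- target
Option E: s[1]='b'->'f', delta=(6-2)*7^3 mod 509 = 354, hash=417+354 mod 509 = 262

Answer: D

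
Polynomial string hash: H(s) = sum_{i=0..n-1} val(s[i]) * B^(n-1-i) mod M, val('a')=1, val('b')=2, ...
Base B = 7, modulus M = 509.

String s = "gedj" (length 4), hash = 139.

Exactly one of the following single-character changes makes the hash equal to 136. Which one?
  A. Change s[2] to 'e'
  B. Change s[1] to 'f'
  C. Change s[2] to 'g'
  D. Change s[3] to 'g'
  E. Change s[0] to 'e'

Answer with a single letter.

Answer: D

Derivation:
Option A: s[2]='d'->'e', delta=(5-4)*7^1 mod 509 = 7, hash=139+7 mod 509 = 146
Option B: s[1]='e'->'f', delta=(6-5)*7^2 mod 509 = 49, hash=139+49 mod 509 = 188
Option C: s[2]='d'->'g', delta=(7-4)*7^1 mod 509 = 21, hash=139+21 mod 509 = 160
Option D: s[3]='j'->'g', delta=(7-10)*7^0 mod 509 = 506, hash=139+506 mod 509 = 136 <-- target
Option E: s[0]='g'->'e', delta=(5-7)*7^3 mod 509 = 332, hash=139+332 mod 509 = 471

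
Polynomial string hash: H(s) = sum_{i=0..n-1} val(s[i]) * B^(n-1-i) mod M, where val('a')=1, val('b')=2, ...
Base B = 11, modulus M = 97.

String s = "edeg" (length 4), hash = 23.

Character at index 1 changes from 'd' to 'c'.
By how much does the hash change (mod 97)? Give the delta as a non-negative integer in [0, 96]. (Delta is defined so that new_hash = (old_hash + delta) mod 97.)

Answer: 73

Derivation:
Delta formula: (val(new) - val(old)) * B^(n-1-k) mod M
  val('c') - val('d') = 3 - 4 = -1
  B^(n-1-k) = 11^2 mod 97 = 24
  Delta = -1 * 24 mod 97 = 73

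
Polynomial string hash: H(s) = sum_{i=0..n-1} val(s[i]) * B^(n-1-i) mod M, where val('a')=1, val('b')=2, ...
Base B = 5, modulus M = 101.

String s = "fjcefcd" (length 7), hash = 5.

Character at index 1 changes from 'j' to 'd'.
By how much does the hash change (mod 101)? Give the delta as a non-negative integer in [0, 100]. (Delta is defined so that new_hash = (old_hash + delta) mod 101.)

Answer: 36

Derivation:
Delta formula: (val(new) - val(old)) * B^(n-1-k) mod M
  val('d') - val('j') = 4 - 10 = -6
  B^(n-1-k) = 5^5 mod 101 = 95
  Delta = -6 * 95 mod 101 = 36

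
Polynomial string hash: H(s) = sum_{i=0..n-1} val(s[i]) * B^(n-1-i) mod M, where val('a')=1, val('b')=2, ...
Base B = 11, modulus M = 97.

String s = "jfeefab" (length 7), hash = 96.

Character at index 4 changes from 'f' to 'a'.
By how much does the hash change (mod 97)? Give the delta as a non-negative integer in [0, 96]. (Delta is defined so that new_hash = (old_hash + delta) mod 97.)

Delta formula: (val(new) - val(old)) * B^(n-1-k) mod M
  val('a') - val('f') = 1 - 6 = -5
  B^(n-1-k) = 11^2 mod 97 = 24
  Delta = -5 * 24 mod 97 = 74

Answer: 74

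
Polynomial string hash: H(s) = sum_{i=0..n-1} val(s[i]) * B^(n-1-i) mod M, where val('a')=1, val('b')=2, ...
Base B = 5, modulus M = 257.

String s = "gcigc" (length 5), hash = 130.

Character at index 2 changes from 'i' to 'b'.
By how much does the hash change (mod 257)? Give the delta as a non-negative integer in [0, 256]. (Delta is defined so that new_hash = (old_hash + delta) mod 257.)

Delta formula: (val(new) - val(old)) * B^(n-1-k) mod M
  val('b') - val('i') = 2 - 9 = -7
  B^(n-1-k) = 5^2 mod 257 = 25
  Delta = -7 * 25 mod 257 = 82

Answer: 82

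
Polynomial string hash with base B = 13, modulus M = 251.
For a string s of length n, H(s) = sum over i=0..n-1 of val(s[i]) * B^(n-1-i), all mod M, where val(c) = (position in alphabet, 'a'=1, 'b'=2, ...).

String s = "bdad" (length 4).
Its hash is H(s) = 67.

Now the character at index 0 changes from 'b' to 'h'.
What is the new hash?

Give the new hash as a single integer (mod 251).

val('b') = 2, val('h') = 8
Position k = 0, exponent = n-1-k = 3
B^3 mod M = 13^3 mod 251 = 189
Delta = (8 - 2) * 189 mod 251 = 130
New hash = (67 + 130) mod 251 = 197

Answer: 197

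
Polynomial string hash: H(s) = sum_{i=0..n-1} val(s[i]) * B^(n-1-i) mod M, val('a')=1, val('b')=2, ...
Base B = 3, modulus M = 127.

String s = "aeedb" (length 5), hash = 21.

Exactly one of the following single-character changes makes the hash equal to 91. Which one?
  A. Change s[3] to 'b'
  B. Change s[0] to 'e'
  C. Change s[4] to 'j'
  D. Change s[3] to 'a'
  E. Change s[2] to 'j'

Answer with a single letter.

Answer: B

Derivation:
Option A: s[3]='d'->'b', delta=(2-4)*3^1 mod 127 = 121, hash=21+121 mod 127 = 15
Option B: s[0]='a'->'e', delta=(5-1)*3^4 mod 127 = 70, hash=21+70 mod 127 = 91 <-- target
Option C: s[4]='b'->'j', delta=(10-2)*3^0 mod 127 = 8, hash=21+8 mod 127 = 29
Option D: s[3]='d'->'a', delta=(1-4)*3^1 mod 127 = 118, hash=21+118 mod 127 = 12
Option E: s[2]='e'->'j', delta=(10-5)*3^2 mod 127 = 45, hash=21+45 mod 127 = 66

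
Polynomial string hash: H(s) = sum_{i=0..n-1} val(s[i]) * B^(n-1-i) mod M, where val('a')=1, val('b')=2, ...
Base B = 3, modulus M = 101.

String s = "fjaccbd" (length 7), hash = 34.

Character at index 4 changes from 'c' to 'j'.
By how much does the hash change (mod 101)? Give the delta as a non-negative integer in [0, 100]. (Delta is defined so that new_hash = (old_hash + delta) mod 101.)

Delta formula: (val(new) - val(old)) * B^(n-1-k) mod M
  val('j') - val('c') = 10 - 3 = 7
  B^(n-1-k) = 3^2 mod 101 = 9
  Delta = 7 * 9 mod 101 = 63

Answer: 63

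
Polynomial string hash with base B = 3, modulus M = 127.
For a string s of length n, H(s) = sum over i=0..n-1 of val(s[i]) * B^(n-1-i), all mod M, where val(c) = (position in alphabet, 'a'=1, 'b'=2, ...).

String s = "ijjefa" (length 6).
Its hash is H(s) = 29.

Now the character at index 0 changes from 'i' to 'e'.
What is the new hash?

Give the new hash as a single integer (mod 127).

val('i') = 9, val('e') = 5
Position k = 0, exponent = n-1-k = 5
B^5 mod M = 3^5 mod 127 = 116
Delta = (5 - 9) * 116 mod 127 = 44
New hash = (29 + 44) mod 127 = 73

Answer: 73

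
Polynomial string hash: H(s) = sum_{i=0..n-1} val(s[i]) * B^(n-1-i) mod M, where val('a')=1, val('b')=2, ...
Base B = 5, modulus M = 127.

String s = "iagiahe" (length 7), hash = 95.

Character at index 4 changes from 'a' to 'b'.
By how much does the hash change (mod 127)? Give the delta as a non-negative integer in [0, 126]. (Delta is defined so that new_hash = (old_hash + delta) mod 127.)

Delta formula: (val(new) - val(old)) * B^(n-1-k) mod M
  val('b') - val('a') = 2 - 1 = 1
  B^(n-1-k) = 5^2 mod 127 = 25
  Delta = 1 * 25 mod 127 = 25

Answer: 25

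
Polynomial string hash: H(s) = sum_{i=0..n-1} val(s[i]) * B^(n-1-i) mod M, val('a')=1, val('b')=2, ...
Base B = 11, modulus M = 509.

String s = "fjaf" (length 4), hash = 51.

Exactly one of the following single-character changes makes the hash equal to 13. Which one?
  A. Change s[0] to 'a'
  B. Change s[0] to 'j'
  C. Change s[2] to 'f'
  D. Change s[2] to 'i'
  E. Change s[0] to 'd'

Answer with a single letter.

Option A: s[0]='f'->'a', delta=(1-6)*11^3 mod 509 = 471, hash=51+471 mod 509 = 13 <-- target
Option B: s[0]='f'->'j', delta=(10-6)*11^3 mod 509 = 234, hash=51+234 mod 509 = 285
Option C: s[2]='a'->'f', delta=(6-1)*11^1 mod 509 = 55, hash=51+55 mod 509 = 106
Option D: s[2]='a'->'i', delta=(9-1)*11^1 mod 509 = 88, hash=51+88 mod 509 = 139
Option E: s[0]='f'->'d', delta=(4-6)*11^3 mod 509 = 392, hash=51+392 mod 509 = 443

Answer: A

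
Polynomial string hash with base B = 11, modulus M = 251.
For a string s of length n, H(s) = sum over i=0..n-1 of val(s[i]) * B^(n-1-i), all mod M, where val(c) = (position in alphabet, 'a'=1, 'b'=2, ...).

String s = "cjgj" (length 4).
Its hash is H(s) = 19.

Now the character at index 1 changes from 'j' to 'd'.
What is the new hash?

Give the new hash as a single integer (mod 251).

Answer: 46

Derivation:
val('j') = 10, val('d') = 4
Position k = 1, exponent = n-1-k = 2
B^2 mod M = 11^2 mod 251 = 121
Delta = (4 - 10) * 121 mod 251 = 27
New hash = (19 + 27) mod 251 = 46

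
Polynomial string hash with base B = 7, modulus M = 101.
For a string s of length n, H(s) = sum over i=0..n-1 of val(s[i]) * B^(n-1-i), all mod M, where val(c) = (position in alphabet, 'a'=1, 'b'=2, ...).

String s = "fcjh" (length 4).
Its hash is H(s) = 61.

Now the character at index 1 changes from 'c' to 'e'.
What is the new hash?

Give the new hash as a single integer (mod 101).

val('c') = 3, val('e') = 5
Position k = 1, exponent = n-1-k = 2
B^2 mod M = 7^2 mod 101 = 49
Delta = (5 - 3) * 49 mod 101 = 98
New hash = (61 + 98) mod 101 = 58

Answer: 58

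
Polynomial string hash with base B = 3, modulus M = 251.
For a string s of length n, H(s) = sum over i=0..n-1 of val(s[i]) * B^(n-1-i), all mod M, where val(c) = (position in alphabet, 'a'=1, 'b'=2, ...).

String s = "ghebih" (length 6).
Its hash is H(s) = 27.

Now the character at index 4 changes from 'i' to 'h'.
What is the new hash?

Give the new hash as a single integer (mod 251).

val('i') = 9, val('h') = 8
Position k = 4, exponent = n-1-k = 1
B^1 mod M = 3^1 mod 251 = 3
Delta = (8 - 9) * 3 mod 251 = 248
New hash = (27 + 248) mod 251 = 24

Answer: 24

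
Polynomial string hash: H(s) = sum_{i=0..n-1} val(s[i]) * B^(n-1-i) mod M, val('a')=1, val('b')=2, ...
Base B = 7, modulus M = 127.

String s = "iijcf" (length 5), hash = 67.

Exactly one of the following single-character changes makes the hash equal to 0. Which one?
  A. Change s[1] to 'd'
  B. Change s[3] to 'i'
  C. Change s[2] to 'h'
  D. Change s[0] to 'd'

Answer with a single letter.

Option A: s[1]='i'->'d', delta=(4-9)*7^3 mod 127 = 63, hash=67+63 mod 127 = 3
Option B: s[3]='c'->'i', delta=(9-3)*7^1 mod 127 = 42, hash=67+42 mod 127 = 109
Option C: s[2]='j'->'h', delta=(8-10)*7^2 mod 127 = 29, hash=67+29 mod 127 = 96
Option D: s[0]='i'->'d', delta=(4-9)*7^4 mod 127 = 60, hash=67+60 mod 127 = 0 <-- target

Answer: D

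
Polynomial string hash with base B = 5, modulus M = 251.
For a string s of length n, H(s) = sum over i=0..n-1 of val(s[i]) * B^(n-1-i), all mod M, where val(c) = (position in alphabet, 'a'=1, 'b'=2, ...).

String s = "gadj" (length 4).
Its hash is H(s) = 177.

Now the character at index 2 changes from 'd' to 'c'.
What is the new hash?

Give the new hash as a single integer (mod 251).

val('d') = 4, val('c') = 3
Position k = 2, exponent = n-1-k = 1
B^1 mod M = 5^1 mod 251 = 5
Delta = (3 - 4) * 5 mod 251 = 246
New hash = (177 + 246) mod 251 = 172

Answer: 172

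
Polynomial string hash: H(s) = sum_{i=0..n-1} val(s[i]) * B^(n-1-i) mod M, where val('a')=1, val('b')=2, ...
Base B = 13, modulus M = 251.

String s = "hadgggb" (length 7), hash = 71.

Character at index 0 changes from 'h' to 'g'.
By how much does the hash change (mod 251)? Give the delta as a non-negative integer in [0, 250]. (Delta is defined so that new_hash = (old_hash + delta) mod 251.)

Answer: 172

Derivation:
Delta formula: (val(new) - val(old)) * B^(n-1-k) mod M
  val('g') - val('h') = 7 - 8 = -1
  B^(n-1-k) = 13^6 mod 251 = 79
  Delta = -1 * 79 mod 251 = 172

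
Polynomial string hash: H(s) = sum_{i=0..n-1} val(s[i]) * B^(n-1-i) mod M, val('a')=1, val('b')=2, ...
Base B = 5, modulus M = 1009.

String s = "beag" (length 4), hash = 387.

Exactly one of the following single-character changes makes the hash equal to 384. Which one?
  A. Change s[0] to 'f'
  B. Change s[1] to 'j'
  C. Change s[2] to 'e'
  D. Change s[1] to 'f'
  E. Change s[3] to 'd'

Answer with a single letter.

Option A: s[0]='b'->'f', delta=(6-2)*5^3 mod 1009 = 500, hash=387+500 mod 1009 = 887
Option B: s[1]='e'->'j', delta=(10-5)*5^2 mod 1009 = 125, hash=387+125 mod 1009 = 512
Option C: s[2]='a'->'e', delta=(5-1)*5^1 mod 1009 = 20, hash=387+20 mod 1009 = 407
Option D: s[1]='e'->'f', delta=(6-5)*5^2 mod 1009 = 25, hash=387+25 mod 1009 = 412
Option E: s[3]='g'->'d', delta=(4-7)*5^0 mod 1009 = 1006, hash=387+1006 mod 1009 = 384 <-- target

Answer: E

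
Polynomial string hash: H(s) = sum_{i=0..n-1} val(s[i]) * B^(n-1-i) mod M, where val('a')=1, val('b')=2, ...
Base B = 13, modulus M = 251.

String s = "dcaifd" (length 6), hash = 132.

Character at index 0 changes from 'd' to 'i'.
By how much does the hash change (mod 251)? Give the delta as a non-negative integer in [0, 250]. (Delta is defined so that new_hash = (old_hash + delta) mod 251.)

Delta formula: (val(new) - val(old)) * B^(n-1-k) mod M
  val('i') - val('d') = 9 - 4 = 5
  B^(n-1-k) = 13^5 mod 251 = 64
  Delta = 5 * 64 mod 251 = 69

Answer: 69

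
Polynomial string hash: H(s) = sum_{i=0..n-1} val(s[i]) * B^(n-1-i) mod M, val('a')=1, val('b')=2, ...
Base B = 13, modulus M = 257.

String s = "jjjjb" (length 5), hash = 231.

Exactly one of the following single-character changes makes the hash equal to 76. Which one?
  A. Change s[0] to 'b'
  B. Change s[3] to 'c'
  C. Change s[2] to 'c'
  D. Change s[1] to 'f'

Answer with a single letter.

Answer: C

Derivation:
Option A: s[0]='j'->'b', delta=(2-10)*13^4 mod 257 = 242, hash=231+242 mod 257 = 216
Option B: s[3]='j'->'c', delta=(3-10)*13^1 mod 257 = 166, hash=231+166 mod 257 = 140
Option C: s[2]='j'->'c', delta=(3-10)*13^2 mod 257 = 102, hash=231+102 mod 257 = 76 <-- target
Option D: s[1]='j'->'f', delta=(6-10)*13^3 mod 257 = 207, hash=231+207 mod 257 = 181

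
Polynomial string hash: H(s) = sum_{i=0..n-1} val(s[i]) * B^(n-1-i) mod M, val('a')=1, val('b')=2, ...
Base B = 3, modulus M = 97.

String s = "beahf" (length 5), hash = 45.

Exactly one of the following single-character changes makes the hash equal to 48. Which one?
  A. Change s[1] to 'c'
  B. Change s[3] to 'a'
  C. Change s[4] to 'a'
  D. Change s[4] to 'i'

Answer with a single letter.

Option A: s[1]='e'->'c', delta=(3-5)*3^3 mod 97 = 43, hash=45+43 mod 97 = 88
Option B: s[3]='h'->'a', delta=(1-8)*3^1 mod 97 = 76, hash=45+76 mod 97 = 24
Option C: s[4]='f'->'a', delta=(1-6)*3^0 mod 97 = 92, hash=45+92 mod 97 = 40
Option D: s[4]='f'->'i', delta=(9-6)*3^0 mod 97 = 3, hash=45+3 mod 97 = 48 <-- target

Answer: D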